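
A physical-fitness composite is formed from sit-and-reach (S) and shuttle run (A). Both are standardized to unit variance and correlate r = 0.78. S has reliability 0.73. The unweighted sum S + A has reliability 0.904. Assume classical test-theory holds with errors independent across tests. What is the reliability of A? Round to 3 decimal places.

Var(S+A) = 2 + 2·0.78 = 3.560.
True-score variance = ρ_S + ρ_A + 2·0.78, so 0.904 = (0.73 + ρ_A + 1.56) / 3.560.
ρ_A = 0.904·3.560 − 0.73 − 1.56 = 0.928.

0.928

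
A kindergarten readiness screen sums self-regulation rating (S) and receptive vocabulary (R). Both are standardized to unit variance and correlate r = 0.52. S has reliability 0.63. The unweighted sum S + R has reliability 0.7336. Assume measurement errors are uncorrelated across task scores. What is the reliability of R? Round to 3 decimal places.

Var(S+R) = 2 + 2·0.52 = 3.040.
True-score variance = ρ_S + ρ_R + 2·0.52, so 0.7336 = (0.63 + ρ_R + 1.04) / 3.040.
ρ_R = 0.7336·3.040 − 0.63 − 1.04 = 0.560.

0.560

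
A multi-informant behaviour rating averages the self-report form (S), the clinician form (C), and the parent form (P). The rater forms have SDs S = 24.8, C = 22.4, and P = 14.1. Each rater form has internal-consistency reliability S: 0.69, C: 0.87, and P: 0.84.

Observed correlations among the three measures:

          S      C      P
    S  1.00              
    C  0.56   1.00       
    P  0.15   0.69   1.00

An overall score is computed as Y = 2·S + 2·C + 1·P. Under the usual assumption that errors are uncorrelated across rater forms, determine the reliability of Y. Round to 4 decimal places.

Var(Y) = 2²·24.8² + 2²·22.4² + 14.1² + 2·[4·24.8·22.4·0.56 + 2·24.8·14.1·0.15 + 2·22.4·14.1·0.69] = 4666.01 + 3570.26 = 8236.27.
Because errors are independent across components, Cov(Tᵢ,Tⱼ) = Cov(Xᵢ,Xⱼ); the off-diagonal part of the true-score variance is the same as above.
True-score variance = [2²·24.8²·0.69 + 2²·22.4²·0.87 + 14.1²·0.84] + 3570.26 = 3610.64 + 3570.26 = 7180.89.
Reliability = 7180.89 / 8236.27 = 0.8719.

0.8719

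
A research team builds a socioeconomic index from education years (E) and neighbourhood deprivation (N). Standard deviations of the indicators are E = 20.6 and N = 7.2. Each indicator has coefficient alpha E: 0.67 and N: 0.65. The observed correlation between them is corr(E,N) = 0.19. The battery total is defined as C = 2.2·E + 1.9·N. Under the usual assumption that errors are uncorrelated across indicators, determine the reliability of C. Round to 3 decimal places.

Var(C) = 2.2²·20.6² + 1.9²·7.2² + 2·[4.18·20.6·7.2·0.19] = 2241.04 + 235.591 = 2476.64.
With uncorrelated errors the cross-covariances are all true-score covariance, so they carry over unchanged; only the diagonal terms shrink to ρᵢσᵢ².
True-score variance = [2.2²·20.6²·0.67 + 1.9²·7.2²·0.65] + 235.591 = 1497.76 + 235.591 = 1733.35.
Reliability = 1733.35 / 2476.64 = 0.700.

0.700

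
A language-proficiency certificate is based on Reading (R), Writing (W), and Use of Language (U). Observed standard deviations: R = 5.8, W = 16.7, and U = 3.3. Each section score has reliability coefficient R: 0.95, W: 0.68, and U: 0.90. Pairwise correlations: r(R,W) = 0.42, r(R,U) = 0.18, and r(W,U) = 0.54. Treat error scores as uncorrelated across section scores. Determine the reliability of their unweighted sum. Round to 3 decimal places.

0.805

Var(R+W+U) = 5.8² + 16.7² + 3.3² + 2·[5.8·16.7·0.42 + 5.8·3.3·0.18 + 16.7·3.3·0.54] = 323.42 + 147.772 = 471.192.
Under uncorrelated errors the observed covariances equal the true-score covariances, so only the own-variance terms attenuate.
True-score variance = [5.8²·0.95 + 16.7²·0.68 + 3.3²·0.90] + 147.772 = 231.404 + 147.772 = 379.176.
Reliability = 379.176 / 471.192 = 0.805.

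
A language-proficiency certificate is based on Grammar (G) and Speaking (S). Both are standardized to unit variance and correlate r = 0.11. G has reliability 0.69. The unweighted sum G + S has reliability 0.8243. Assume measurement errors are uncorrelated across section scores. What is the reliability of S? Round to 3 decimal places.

0.920

Var(G+S) = 2 + 2·0.11 = 2.220.
True-score variance = ρ_G + ρ_S + 2·0.11, so 0.8243 = (0.69 + ρ_S + 0.22) / 2.220.
ρ_S = 0.8243·2.220 − 0.69 − 0.22 = 0.920.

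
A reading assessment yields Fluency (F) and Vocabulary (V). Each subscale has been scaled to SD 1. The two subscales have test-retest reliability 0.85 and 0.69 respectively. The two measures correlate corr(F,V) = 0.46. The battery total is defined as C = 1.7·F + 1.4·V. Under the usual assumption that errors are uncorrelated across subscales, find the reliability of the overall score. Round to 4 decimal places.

Var(C) = 1.7² + 1.4² + 2·[2.38·0.46] = 4.85 + 2.1896 = 7.0396.
Under uncorrelated errors the observed covariances equal the true-score covariances, so only the own-variance terms attenuate.
True-score variance = [1.7²·0.85 + 1.4²·0.69] + 2.1896 = 3.8089 + 2.1896 = 5.9985.
Reliability = 5.9985 / 7.0396 = 0.8521.

0.8521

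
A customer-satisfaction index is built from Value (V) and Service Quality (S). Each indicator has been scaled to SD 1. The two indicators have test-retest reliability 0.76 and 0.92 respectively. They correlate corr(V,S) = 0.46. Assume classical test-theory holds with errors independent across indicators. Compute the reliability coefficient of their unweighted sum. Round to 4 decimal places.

Var(V+S) = 2 + 2·[0.46] = 2 + 0.92 = 2.92.
With uncorrelated errors the cross-covariances are all true-score covariance, so they carry over unchanged; only the diagonal terms shrink to ρᵢσᵢ².
True-score variance = [0.76 + 0.92] + 0.92 = 1.68 + 0.92 = 2.6.
Reliability = 2.6 / 2.92 = 0.8904.

0.8904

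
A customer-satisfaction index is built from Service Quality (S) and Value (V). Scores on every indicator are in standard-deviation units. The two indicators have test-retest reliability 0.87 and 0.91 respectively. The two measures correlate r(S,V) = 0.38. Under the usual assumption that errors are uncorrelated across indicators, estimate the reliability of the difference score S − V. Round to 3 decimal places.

0.823

Var(S−V) = 1 + 1 − 2·0.38 = 2 − 0.76 = 1.24.
Under uncorrelated errors the observed covariances equal the true-score covariances, so only the own-variance terms attenuate.
True-score variance = [0.87 + 0.91] − 0.76 = 1.78 − 0.76 = 1.02.
Reliability = 1.02 / 1.24 = 0.823.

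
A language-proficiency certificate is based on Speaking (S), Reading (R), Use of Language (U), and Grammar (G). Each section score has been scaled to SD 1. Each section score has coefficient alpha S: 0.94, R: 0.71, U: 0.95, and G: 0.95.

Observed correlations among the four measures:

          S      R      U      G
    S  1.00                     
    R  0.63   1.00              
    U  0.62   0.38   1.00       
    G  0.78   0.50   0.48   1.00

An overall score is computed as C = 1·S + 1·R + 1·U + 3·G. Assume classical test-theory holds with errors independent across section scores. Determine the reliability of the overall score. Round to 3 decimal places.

Var(C) = 1 + 1 + 1 + 3² + 2·[0.63 + 0.62 + 3·0.78 + 0.38 + 3·0.50 + 3·0.48] = 12 + 13.82 = 25.82.
Because errors are independent across components, Cov(Tᵢ,Tⱼ) = Cov(Xᵢ,Xⱼ); the off-diagonal part of the true-score variance is the same as above.
True-score variance = [0.94 + 0.71 + 0.95 + 3²·0.95] + 13.82 = 11.15 + 13.82 = 24.97.
Reliability = 24.97 / 25.82 = 0.967.

0.967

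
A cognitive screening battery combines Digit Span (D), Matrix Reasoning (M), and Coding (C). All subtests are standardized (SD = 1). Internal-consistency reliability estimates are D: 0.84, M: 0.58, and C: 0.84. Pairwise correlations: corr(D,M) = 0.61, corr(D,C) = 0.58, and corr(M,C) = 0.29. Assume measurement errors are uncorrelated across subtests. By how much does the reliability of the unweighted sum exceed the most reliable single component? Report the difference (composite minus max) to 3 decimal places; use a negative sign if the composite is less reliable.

0.036

Var(sum) = 3 + 2.96 = 5.96; true-score variance = 2.26 + 2.96 = 5.22; composite reliability = 0.8758.
Max component reliability = 0.8400.
Difference = 0.8758 − 0.8400 = 0.036.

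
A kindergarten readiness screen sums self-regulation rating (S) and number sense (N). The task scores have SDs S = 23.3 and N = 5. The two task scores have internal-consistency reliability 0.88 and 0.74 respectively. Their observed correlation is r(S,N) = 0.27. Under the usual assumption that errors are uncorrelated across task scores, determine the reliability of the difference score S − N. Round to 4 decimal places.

0.8581

Var(S−N) = 23.3² + 5² − 2·23.3·5·0.27 = 567.89 − 62.91 = 504.98.
Under uncorrelated errors the observed covariances equal the true-score covariances, so only the own-variance terms attenuate.
True-score variance = [23.3²·0.88 + 5²·0.74] − 62.91 = 496.243 − 62.91 = 433.333.
Reliability = 433.333 / 504.98 = 0.8581.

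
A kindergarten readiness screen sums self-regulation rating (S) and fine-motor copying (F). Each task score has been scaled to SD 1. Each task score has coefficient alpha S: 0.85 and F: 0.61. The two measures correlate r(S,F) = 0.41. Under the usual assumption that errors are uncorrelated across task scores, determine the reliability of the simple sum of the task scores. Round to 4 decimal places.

Var(S+F) = 2 + 2·[0.41] = 2 + 0.82 = 2.82.
Because errors are independent across components, Cov(Tᵢ,Tⱼ) = Cov(Xᵢ,Xⱼ); the off-diagonal part of the true-score variance is the same as above.
True-score variance = [0.85 + 0.61] + 0.82 = 1.46 + 0.82 = 2.28.
Reliability = 2.28 / 2.82 = 0.8085.

0.8085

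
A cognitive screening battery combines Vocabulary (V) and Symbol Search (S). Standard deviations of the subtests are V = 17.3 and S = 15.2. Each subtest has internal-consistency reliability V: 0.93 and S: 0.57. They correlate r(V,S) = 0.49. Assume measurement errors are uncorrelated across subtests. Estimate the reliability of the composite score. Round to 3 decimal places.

0.847

Var(V+S) = 17.3² + 15.2² + 2·[17.3·15.2·0.49] = 530.33 + 257.701 = 788.031.
Under uncorrelated errors the observed covariances equal the true-score covariances, so only the own-variance terms attenuate.
True-score variance = [17.3²·0.93 + 15.2²·0.57] + 257.701 = 410.033 + 257.701 = 667.733.
Reliability = 667.733 / 788.031 = 0.847.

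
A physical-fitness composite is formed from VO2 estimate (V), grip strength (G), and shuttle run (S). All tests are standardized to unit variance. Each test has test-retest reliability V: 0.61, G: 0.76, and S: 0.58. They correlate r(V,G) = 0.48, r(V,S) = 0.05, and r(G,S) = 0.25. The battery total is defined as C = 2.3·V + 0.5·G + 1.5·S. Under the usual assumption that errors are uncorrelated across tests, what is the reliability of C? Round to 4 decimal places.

Var(C) = 2.3² + 0.5² + 1.5² + 2·[1.15·0.48 + 3.45·0.05 + 0.75·0.25] = 7.79 + 1.824 = 9.614.
Because errors are independent across components, Cov(Tᵢ,Tⱼ) = Cov(Xᵢ,Xⱼ); the off-diagonal part of the true-score variance is the same as above.
True-score variance = [2.3²·0.61 + 0.5²·0.76 + 1.5²·0.58] + 1.824 = 4.7219 + 1.824 = 6.5459.
Reliability = 6.5459 / 9.614 = 0.6809.

0.6809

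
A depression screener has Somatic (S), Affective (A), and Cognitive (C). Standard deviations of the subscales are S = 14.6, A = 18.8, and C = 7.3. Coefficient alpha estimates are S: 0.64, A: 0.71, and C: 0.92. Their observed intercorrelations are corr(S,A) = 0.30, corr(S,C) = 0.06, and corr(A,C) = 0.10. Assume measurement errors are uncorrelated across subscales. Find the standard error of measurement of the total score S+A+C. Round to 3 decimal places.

Var(total) = 619.89 + 204.926 = 824.816.
True-score variance = 436.392 + 204.926 = 641.317, so reliability = 0.7775.
Error variance = 824.816 − 641.317 = 183.498; SEM = √183.498 = 13.546.

13.546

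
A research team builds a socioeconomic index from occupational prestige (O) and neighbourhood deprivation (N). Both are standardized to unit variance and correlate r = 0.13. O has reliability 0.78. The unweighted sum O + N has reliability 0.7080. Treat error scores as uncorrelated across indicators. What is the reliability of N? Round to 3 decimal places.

Var(O+N) = 2 + 2·0.13 = 2.260.
True-score variance = ρ_O + ρ_N + 2·0.13, so 0.7080 = (0.78 + ρ_N + 0.26) / 2.260.
ρ_N = 0.7080·2.260 − 0.78 − 0.26 = 0.560.

0.560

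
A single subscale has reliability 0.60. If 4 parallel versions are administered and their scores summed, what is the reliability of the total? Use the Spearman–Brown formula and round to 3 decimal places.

ρ_k = kρ / (1 + (k−1)ρ) = 4·0.60 / (1 + 3·0.60) = 2.400 / 2.800 = 0.857.

0.857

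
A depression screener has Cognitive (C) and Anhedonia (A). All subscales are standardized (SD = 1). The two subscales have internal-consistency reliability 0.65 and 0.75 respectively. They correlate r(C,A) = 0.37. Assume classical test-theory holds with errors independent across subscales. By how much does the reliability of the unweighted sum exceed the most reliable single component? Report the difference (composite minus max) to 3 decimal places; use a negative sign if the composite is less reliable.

0.031

Var(sum) = 2 + 0.74 = 2.74; true-score variance = 1.4 + 0.74 = 2.14; composite reliability = 0.7810.
Max component reliability = 0.7500.
Difference = 0.7810 − 0.7500 = 0.031.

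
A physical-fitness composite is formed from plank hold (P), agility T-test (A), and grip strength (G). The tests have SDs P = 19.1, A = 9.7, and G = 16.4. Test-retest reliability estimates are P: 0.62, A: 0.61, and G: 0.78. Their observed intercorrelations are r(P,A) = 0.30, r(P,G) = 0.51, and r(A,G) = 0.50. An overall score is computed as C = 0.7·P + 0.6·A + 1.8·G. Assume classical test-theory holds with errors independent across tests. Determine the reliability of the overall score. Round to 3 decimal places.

Var(C) = 0.7²·19.1² + 0.6²·9.7² + 1.8²·16.4² + 2·[0.42·19.1·9.7·0.30 + 1.26·19.1·16.4·0.51 + 1.08·9.7·16.4·0.50] = 1084.06 + 621.07 = 1705.13.
With uncorrelated errors the cross-covariances are all true-score covariance, so they carry over unchanged; only the diagonal terms shrink to ρᵢσᵢ².
True-score variance = [0.7²·19.1²·0.62 + 0.6²·9.7²·0.61 + 1.8²·16.4²·0.78] + 621.07 = 811.207 + 621.07 = 1432.28.
Reliability = 1432.28 / 1705.13 = 0.840.

0.840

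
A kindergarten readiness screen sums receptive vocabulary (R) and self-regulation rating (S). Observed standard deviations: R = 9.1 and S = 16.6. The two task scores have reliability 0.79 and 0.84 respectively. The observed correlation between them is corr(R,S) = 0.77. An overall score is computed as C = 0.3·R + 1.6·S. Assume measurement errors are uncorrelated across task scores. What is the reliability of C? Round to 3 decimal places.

Var(C) = 0.3²·9.1² + 1.6²·16.6² + 2·[0.48·9.1·16.6·0.77] = 712.887 + 111.664 = 824.55.
With uncorrelated errors the cross-covariances are all true-score covariance, so they carry over unchanged; only the diagonal terms shrink to ρᵢσᵢ².
True-score variance = [0.3²·9.1²·0.79 + 1.6²·16.6²·0.84] + 111.664 = 598.452 + 111.664 = 710.116.
Reliability = 710.116 / 824.55 = 0.861.

0.861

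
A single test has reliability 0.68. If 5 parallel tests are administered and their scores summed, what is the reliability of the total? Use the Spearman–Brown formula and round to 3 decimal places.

ρ_k = kρ / (1 + (k−1)ρ) = 5·0.68 / (1 + 4·0.68) = 3.400 / 3.720 = 0.914.

0.914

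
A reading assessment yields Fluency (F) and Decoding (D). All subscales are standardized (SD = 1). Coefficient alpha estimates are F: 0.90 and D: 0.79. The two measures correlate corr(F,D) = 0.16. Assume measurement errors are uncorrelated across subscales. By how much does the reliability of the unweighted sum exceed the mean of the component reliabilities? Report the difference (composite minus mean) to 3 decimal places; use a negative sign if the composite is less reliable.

0.021

Var(sum) = 2 + 0.32 = 2.32; true-score variance = 1.69 + 0.32 = 2.01; composite reliability = 0.8664.
Mean component reliability = 0.8450.
Difference = 0.8664 − 0.8450 = 0.021.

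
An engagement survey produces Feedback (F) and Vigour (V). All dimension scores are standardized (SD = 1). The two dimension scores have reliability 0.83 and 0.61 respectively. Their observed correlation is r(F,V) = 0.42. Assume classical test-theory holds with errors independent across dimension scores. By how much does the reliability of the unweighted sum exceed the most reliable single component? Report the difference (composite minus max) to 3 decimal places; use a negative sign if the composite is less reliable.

Var(sum) = 2 + 0.84 = 2.84; true-score variance = 1.44 + 0.84 = 2.28; composite reliability = 0.8028.
Max component reliability = 0.8300.
Difference = 0.8028 − 0.8300 = -0.027.

-0.027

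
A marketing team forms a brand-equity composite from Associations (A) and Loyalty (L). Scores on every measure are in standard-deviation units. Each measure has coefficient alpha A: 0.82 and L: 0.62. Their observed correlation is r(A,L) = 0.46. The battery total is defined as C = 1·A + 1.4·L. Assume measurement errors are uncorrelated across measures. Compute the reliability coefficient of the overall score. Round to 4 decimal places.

0.7823

Var(C) = 1 + 1.4² + 2·[1.4·0.46] = 2.96 + 1.288 = 4.248.
Under uncorrelated errors the observed covariances equal the true-score covariances, so only the own-variance terms attenuate.
True-score variance = [0.82 + 1.4²·0.62] + 1.288 = 2.0352 + 1.288 = 3.3232.
Reliability = 3.3232 / 4.248 = 0.7823.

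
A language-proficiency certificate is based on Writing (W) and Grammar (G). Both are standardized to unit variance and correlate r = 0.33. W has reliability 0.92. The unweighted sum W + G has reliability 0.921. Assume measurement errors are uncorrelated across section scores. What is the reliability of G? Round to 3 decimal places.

0.870

Var(W+G) = 2 + 2·0.33 = 2.660.
True-score variance = ρ_W + ρ_G + 2·0.33, so 0.921 = (0.92 + ρ_G + 0.66) / 2.660.
ρ_G = 0.921·2.660 − 0.92 − 0.66 = 0.870.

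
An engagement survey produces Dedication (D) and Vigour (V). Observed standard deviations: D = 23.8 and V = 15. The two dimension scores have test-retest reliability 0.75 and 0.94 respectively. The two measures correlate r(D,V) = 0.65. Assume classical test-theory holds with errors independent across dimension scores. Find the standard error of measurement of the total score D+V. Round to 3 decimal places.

12.454

Var(total) = 791.44 + 464.1 = 1255.54.
True-score variance = 636.33 + 464.1 = 1100.43, so reliability = 0.8765.
Error variance = 1255.54 − 1100.43 = 155.11; SEM = √155.11 = 12.454.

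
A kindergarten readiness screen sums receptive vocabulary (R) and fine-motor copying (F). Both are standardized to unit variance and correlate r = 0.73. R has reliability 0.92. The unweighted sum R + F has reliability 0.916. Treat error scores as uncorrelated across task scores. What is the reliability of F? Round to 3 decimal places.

Var(R+F) = 2 + 2·0.73 = 3.460.
True-score variance = ρ_R + ρ_F + 2·0.73, so 0.916 = (0.92 + ρ_F + 1.46) / 3.460.
ρ_F = 0.916·3.460 − 0.92 − 1.46 = 0.789.

0.789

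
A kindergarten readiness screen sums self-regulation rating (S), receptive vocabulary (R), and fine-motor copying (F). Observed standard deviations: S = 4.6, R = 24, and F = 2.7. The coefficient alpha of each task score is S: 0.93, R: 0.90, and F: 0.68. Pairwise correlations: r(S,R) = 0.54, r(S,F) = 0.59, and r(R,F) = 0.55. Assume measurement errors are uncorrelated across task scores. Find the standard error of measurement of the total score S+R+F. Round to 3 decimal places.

Var(total) = 604.45 + 205.168 = 809.618.
True-score variance = 543.036 + 205.168 = 748.204, so reliability = 0.9241.
Error variance = 809.618 − 748.204 = 61.414; SEM = √61.414 = 7.837.

7.837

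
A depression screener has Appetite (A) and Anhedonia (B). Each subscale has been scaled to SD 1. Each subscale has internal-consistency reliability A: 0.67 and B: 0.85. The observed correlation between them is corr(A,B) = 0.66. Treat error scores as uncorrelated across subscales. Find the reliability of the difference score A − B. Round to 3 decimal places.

0.294

Var(A−B) = 1 + 1 − 2·0.66 = 2 − 1.32 = 0.68.
With uncorrelated errors the cross-covariances are all true-score covariance, so they carry over unchanged; only the diagonal terms shrink to ρᵢσᵢ².
True-score variance = [0.67 + 0.85] − 1.32 = 1.52 − 1.32 = 0.2.
Reliability = 0.2 / 0.68 = 0.294.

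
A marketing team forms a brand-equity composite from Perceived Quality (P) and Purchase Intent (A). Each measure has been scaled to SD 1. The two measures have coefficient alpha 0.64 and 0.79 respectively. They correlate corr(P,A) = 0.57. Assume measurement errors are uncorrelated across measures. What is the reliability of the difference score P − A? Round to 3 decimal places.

Var(P−A) = 1 + 1 − 2·0.57 = 2 − 1.14 = 0.86.
Because errors are independent across components, Cov(Tᵢ,Tⱼ) = Cov(Xᵢ,Xⱼ); the off-diagonal part of the true-score variance is the same as above.
True-score variance = [0.64 + 0.79] − 1.14 = 1.43 − 1.14 = 0.29.
Reliability = 0.29 / 0.86 = 0.337.

0.337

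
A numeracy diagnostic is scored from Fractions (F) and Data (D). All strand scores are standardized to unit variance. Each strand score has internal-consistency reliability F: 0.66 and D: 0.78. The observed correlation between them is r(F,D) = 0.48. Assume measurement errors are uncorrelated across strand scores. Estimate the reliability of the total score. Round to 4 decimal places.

Var(F+D) = 2 + 2·[0.48] = 2 + 0.96 = 2.96.
Under uncorrelated errors the observed covariances equal the true-score covariances, so only the own-variance terms attenuate.
True-score variance = [0.66 + 0.78] + 0.96 = 1.44 + 0.96 = 2.4.
Reliability = 2.4 / 2.96 = 0.8108.

0.8108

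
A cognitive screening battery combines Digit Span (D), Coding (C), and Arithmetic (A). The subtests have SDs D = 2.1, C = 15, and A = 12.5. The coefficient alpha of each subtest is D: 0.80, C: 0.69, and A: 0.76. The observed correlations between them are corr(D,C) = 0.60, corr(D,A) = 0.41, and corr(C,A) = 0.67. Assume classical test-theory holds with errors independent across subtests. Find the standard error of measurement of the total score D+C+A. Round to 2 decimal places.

10.40

Var(total) = 385.66 + 310.575 = 696.235.
True-score variance = 277.528 + 310.575 = 588.103, so reliability = 0.8447.
Error variance = 696.235 − 588.103 = 108.132; SEM = √108.132 = 10.40.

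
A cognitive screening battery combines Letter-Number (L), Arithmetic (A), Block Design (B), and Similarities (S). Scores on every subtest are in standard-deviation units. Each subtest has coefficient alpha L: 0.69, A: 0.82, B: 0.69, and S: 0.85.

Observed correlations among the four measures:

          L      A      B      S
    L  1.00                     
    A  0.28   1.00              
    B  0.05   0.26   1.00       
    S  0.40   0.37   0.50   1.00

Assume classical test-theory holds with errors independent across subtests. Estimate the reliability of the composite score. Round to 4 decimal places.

Var(L+A+B+S) = 4 + 2·[0.28 + 0.05 + 0.40 + 0.26 + 0.37 + 0.50] = 4 + 3.72 = 7.72.
Under uncorrelated errors the observed covariances equal the true-score covariances, so only the own-variance terms attenuate.
True-score variance = [0.69 + 0.82 + 0.69 + 0.85] + 3.72 = 3.05 + 3.72 = 6.77.
Reliability = 6.77 / 7.72 = 0.8769.

0.8769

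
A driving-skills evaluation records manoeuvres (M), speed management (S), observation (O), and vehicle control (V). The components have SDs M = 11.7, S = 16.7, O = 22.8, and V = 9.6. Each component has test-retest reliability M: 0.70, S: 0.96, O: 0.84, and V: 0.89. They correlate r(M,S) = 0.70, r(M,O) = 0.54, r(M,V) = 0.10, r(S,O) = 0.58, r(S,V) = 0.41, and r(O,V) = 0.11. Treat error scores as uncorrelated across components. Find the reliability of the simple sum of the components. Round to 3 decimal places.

0.935

Var(M+S+O+V) = 11.7² + 16.7² + 22.8² + 9.6² + 2·[11.7·16.7·0.70 + 11.7·22.8·0.54 + 11.7·9.6·0.10 + 16.7·22.8·0.58 + 16.7·9.6·0.41 + 22.8·9.6·0.11] = 1027.78 + 1205.41 = 2233.19.
Under uncorrelated errors the observed covariances equal the true-score covariances, so only the own-variance terms attenuate.
True-score variance = [11.7²·0.70 + 16.7²·0.96 + 22.8²·0.84 + 9.6²·0.89] + 1205.41 = 882.245 + 1205.41 = 2087.65.
Reliability = 2087.65 / 2233.19 = 0.935.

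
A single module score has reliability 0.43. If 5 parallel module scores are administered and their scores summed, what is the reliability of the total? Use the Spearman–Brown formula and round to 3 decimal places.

ρ_k = kρ / (1 + (k−1)ρ) = 5·0.43 / (1 + 4·0.43) = 2.150 / 2.720 = 0.790.

0.790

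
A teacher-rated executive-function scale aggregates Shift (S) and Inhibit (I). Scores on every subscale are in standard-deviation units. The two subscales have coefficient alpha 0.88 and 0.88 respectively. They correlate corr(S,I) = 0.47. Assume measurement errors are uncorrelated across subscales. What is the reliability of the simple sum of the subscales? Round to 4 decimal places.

Var(S+I) = 2 + 2·[0.47] = 2 + 0.94 = 2.94.
With uncorrelated errors the cross-covariances are all true-score covariance, so they carry over unchanged; only the diagonal terms shrink to ρᵢσᵢ².
True-score variance = [0.88 + 0.88] + 0.94 = 1.76 + 0.94 = 2.7.
Reliability = 2.7 / 2.94 = 0.9184.

0.9184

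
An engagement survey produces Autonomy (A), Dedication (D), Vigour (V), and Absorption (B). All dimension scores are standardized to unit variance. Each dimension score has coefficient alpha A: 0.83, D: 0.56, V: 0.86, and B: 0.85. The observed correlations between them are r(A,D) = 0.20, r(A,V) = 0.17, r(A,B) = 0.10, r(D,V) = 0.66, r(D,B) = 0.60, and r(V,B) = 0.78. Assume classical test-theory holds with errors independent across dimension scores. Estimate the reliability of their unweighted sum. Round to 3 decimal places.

Var(A+D+V+B) = 4 + 2·[0.20 + 0.17 + 0.10 + 0.66 + 0.60 + 0.78] = 4 + 5.02 = 9.02.
With uncorrelated errors the cross-covariances are all true-score covariance, so they carry over unchanged; only the diagonal terms shrink to ρᵢσᵢ².
True-score variance = [0.83 + 0.56 + 0.86 + 0.85] + 5.02 = 3.1 + 5.02 = 8.12.
Reliability = 8.12 / 9.02 = 0.900.

0.900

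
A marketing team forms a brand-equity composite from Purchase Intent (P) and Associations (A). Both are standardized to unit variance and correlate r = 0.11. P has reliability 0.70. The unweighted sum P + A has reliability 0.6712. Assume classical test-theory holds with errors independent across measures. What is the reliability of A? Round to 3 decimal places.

Var(P+A) = 2 + 2·0.11 = 2.220.
True-score variance = ρ_P + ρ_A + 2·0.11, so 0.6712 = (0.70 + ρ_A + 0.22) / 2.220.
ρ_A = 0.6712·2.220 − 0.70 − 0.22 = 0.570.

0.570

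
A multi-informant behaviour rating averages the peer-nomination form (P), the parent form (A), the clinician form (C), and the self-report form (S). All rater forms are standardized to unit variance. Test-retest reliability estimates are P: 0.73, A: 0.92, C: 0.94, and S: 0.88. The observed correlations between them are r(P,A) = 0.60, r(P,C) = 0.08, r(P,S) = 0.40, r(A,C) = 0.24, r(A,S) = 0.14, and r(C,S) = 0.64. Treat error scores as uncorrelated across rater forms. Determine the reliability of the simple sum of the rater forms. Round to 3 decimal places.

Var(P+A+C+S) = 4 + 2·[0.60 + 0.08 + 0.40 + 0.24 + 0.14 + 0.64] = 4 + 4.2 = 8.2.
Because errors are independent across components, Cov(Tᵢ,Tⱼ) = Cov(Xᵢ,Xⱼ); the off-diagonal part of the true-score variance is the same as above.
True-score variance = [0.73 + 0.92 + 0.94 + 0.88] + 4.2 = 3.47 + 4.2 = 7.67.
Reliability = 7.67 / 8.2 = 0.935.

0.935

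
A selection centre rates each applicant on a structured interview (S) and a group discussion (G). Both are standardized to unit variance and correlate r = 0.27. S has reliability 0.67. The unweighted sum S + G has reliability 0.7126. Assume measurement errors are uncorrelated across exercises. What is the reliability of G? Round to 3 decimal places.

Var(S+G) = 2 + 2·0.27 = 2.540.
True-score variance = ρ_S + ρ_G + 2·0.27, so 0.7126 = (0.67 + ρ_G + 0.54) / 2.540.
ρ_G = 0.7126·2.540 − 0.67 − 0.54 = 0.600.

0.600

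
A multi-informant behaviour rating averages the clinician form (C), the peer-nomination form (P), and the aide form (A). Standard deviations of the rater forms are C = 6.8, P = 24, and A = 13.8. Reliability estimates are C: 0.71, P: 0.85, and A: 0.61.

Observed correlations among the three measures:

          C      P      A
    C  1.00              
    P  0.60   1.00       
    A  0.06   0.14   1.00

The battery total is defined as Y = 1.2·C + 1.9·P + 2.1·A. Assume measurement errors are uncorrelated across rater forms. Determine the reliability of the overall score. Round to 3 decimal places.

0.828

Var(Y) = 1.2²·6.8² + 1.9²·24² + 2.1²·13.8² + 2·[2.28·6.8·24·0.60 + 2.52·6.8·13.8·0.06 + 3.99·24·13.8·0.14] = 2985.79 + 844.909 = 3830.7.
Because errors are independent across components, Cov(Tᵢ,Tⱼ) = Cov(Xᵢ,Xⱼ); the off-diagonal part of the true-score variance is the same as above.
True-score variance = [1.2²·6.8²·0.71 + 1.9²·24²·0.85 + 2.1²·13.8²·0.61] + 844.909 = 2327.03 + 844.909 = 3171.94.
Reliability = 3171.94 / 3830.7 = 0.828.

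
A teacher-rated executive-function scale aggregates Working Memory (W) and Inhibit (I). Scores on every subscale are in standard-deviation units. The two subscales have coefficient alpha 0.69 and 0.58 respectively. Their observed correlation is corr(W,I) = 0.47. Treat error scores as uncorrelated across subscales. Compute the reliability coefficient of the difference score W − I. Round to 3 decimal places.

0.311

Var(W−I) = 1 + 1 − 2·0.47 = 2 − 0.94 = 1.06.
Because errors are independent across components, Cov(Tᵢ,Tⱼ) = Cov(Xᵢ,Xⱼ); the off-diagonal part of the true-score variance is the same as above.
True-score variance = [0.69 + 0.58] − 0.94 = 1.27 − 0.94 = 0.33.
Reliability = 0.33 / 1.06 = 0.311.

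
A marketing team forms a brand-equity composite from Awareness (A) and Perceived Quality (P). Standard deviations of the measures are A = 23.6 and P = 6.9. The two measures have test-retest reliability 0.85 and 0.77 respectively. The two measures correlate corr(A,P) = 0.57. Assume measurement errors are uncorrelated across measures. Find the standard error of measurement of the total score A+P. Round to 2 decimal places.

9.72

Var(total) = 604.57 + 185.638 = 790.208.
True-score variance = 510.076 + 185.638 = 695.713, so reliability = 0.8804.
Error variance = 790.208 − 695.713 = 94.4943; SEM = √94.4943 = 9.72.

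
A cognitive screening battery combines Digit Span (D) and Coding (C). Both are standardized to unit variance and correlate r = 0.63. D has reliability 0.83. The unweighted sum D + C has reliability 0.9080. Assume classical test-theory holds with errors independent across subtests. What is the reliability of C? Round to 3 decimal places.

0.870

Var(D+C) = 2 + 2·0.63 = 3.260.
True-score variance = ρ_D + ρ_C + 2·0.63, so 0.9080 = (0.83 + ρ_C + 1.26) / 3.260.
ρ_C = 0.9080·3.260 − 0.83 − 1.26 = 0.870.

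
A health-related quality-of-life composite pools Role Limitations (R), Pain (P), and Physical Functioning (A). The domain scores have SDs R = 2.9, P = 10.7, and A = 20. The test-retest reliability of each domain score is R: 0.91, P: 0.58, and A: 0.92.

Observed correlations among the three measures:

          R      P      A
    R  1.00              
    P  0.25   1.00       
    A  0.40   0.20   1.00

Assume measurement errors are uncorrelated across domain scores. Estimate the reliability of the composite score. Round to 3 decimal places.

Var(R+P+A) = 2.9² + 10.7² + 20² + 2·[2.9·10.7·0.25 + 2.9·20·0.40 + 10.7·20·0.20] = 522.9 + 147.515 = 670.415.
Under uncorrelated errors the observed covariances equal the true-score covariances, so only the own-variance terms attenuate.
True-score variance = [2.9²·0.91 + 10.7²·0.58 + 20²·0.92] + 147.515 = 442.057 + 147.515 = 589.572.
Reliability = 589.572 / 670.415 = 0.879.

0.879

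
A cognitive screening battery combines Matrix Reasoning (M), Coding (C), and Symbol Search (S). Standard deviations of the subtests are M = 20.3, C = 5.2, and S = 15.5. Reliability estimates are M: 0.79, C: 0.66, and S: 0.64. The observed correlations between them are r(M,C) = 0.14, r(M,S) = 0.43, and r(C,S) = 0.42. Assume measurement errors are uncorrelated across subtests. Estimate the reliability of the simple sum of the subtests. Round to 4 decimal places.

0.8260

Var(M+C+S) = 20.3² + 5.2² + 15.5² + 2·[20.3·5.2·0.14 + 20.3·15.5·0.43 + 5.2·15.5·0.42] = 679.38 + 367.86 = 1047.24.
With uncorrelated errors the cross-covariances are all true-score covariance, so they carry over unchanged; only the diagonal terms shrink to ρᵢσᵢ².
True-score variance = [20.3²·0.79 + 5.2²·0.66 + 15.5²·0.64] + 367.86 = 497.158 + 367.86 = 865.017.
Reliability = 865.017 / 1047.24 = 0.8260.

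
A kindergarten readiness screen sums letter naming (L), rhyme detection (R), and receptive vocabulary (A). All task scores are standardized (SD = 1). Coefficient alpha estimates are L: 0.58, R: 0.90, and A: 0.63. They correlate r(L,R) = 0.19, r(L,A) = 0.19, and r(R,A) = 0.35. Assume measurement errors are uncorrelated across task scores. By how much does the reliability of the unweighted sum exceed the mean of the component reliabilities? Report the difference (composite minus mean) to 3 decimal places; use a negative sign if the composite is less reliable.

Var(sum) = 3 + 1.46 = 4.46; true-score variance = 2.11 + 1.46 = 3.57; composite reliability = 0.8004.
Mean component reliability = 0.7033.
Difference = 0.8004 − 0.7033 = 0.097.

0.097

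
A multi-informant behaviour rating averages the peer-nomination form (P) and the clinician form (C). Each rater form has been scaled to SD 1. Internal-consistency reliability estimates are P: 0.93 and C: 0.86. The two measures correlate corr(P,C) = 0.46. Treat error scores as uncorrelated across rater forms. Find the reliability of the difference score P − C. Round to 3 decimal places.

0.806

Var(P−C) = 1 + 1 − 2·0.46 = 2 − 0.92 = 1.08.
Because errors are independent across components, Cov(Tᵢ,Tⱼ) = Cov(Xᵢ,Xⱼ); the off-diagonal part of the true-score variance is the same as above.
True-score variance = [0.93 + 0.86] − 0.92 = 1.79 − 0.92 = 0.87.
Reliability = 0.87 / 1.08 = 0.806.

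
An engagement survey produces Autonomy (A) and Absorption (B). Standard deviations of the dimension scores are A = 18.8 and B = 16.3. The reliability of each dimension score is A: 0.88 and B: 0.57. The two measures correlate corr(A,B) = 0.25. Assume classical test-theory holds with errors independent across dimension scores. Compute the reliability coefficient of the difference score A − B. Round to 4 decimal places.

Var(A−B) = 18.8² + 16.3² − 2·18.8·16.3·0.25 = 619.13 − 153.22 = 465.91.
Because errors are independent across components, Cov(Tᵢ,Tⱼ) = Cov(Xᵢ,Xⱼ); the off-diagonal part of the true-score variance is the same as above.
True-score variance = [18.8²·0.88 + 16.3²·0.57] − 153.22 = 462.471 − 153.22 = 309.25.
Reliability = 309.25 / 465.91 = 0.6638.

0.6638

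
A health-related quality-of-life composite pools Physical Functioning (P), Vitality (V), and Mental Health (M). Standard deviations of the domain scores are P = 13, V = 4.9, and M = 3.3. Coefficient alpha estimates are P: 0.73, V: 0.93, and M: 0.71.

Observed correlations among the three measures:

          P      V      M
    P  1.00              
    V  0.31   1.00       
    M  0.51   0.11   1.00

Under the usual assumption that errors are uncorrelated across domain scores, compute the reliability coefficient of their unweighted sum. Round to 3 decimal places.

Var(P+V+M) = 13² + 4.9² + 3.3² + 2·[13·4.9·0.31 + 13·3.3·0.51 + 4.9·3.3·0.11] = 203.9 + 86.8094 = 290.709.
With uncorrelated errors the cross-covariances are all true-score covariance, so they carry over unchanged; only the diagonal terms shrink to ρᵢσᵢ².
True-score variance = [13²·0.73 + 4.9²·0.93 + 3.3²·0.71] + 86.8094 = 153.431 + 86.8094 = 240.241.
Reliability = 240.241 / 290.709 = 0.826.

0.826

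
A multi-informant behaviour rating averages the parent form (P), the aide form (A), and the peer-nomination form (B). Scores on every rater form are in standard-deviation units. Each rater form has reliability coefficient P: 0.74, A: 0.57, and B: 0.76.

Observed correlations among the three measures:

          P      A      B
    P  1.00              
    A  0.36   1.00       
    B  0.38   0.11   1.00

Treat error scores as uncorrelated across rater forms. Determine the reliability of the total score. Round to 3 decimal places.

0.802

Var(P+A+B) = 3 + 2·[0.36 + 0.38 + 0.11] = 3 + 1.7 = 4.7.
Because errors are independent across components, Cov(Tᵢ,Tⱼ) = Cov(Xᵢ,Xⱼ); the off-diagonal part of the true-score variance is the same as above.
True-score variance = [0.74 + 0.57 + 0.76] + 1.7 = 2.07 + 1.7 = 3.77.
Reliability = 3.77 / 4.7 = 0.802.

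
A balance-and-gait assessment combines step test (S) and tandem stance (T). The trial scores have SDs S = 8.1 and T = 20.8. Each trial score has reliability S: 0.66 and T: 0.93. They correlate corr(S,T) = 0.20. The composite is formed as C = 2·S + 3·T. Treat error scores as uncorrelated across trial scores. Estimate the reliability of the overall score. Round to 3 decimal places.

Var(C) = 2²·8.1² + 3²·20.8² + 2·[6·8.1·20.8·0.20] = 4156.2 + 404.352 = 4560.55.
Under uncorrelated errors the observed covariances equal the true-score covariances, so only the own-variance terms attenuate.
True-score variance = [2²·8.1²·0.66 + 3²·20.8²·0.93] + 404.352 = 3794.41 + 404.352 = 4198.76.
Reliability = 4198.76 / 4560.55 = 0.921.

0.921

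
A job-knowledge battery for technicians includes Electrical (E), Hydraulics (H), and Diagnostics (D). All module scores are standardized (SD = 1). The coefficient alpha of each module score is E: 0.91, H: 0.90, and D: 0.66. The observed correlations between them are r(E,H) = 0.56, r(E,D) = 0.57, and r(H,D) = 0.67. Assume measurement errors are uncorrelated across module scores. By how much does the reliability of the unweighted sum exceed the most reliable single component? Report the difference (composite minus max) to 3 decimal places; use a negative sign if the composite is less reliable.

Var(sum) = 3 + 3.6 = 6.6; true-score variance = 2.47 + 3.6 = 6.07; composite reliability = 0.9197.
Max component reliability = 0.9100.
Difference = 0.9197 − 0.9100 = 0.010.

0.010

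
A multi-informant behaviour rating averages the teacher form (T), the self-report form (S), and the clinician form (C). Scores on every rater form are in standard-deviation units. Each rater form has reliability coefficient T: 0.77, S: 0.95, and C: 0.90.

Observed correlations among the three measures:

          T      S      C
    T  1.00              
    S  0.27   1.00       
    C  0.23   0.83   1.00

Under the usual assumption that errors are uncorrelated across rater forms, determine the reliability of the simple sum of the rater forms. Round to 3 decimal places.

Var(T+S+C) = 3 + 2·[0.27 + 0.23 + 0.83] = 3 + 2.66 = 5.66.
Because errors are independent across components, Cov(Tᵢ,Tⱼ) = Cov(Xᵢ,Xⱼ); the off-diagonal part of the true-score variance is the same as above.
True-score variance = [0.77 + 0.95 + 0.90] + 2.66 = 2.62 + 2.66 = 5.28.
Reliability = 5.28 / 5.66 = 0.933.

0.933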